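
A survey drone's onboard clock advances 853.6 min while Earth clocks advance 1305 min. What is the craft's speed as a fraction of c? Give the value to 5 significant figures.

β ≈ 0.75641

γ = Δt/τ₀ = 1305/853.6 = 1.528819
β = √(1 − 1/γ²) = √(1 − 1/1.528819²) = 0.75641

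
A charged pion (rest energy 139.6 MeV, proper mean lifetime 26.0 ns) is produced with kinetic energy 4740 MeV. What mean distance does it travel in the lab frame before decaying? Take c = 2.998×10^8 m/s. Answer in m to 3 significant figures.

γ = 1 + K/(m₀c²) = 1 + 4740/139.6 = 34.954
β = √(1 − 1/γ²) = 0.99959
Dilated lifetime: γτ₀ = 34.954 × 26.0 ns = 908.81 ns
d = βc·γτ₀ = 0.99959 × (2.998×10^8 m/s) × 9.0881×10^-7 s = 272 m

d ≈ 272 m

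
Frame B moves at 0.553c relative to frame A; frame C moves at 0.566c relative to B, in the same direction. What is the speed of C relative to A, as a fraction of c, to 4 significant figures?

u ≈ 0.8522c

Compose boost 2: (0.566 + 0.553)/(1 + 0.566×0.553) = 1.119/1.31300 = 0.8522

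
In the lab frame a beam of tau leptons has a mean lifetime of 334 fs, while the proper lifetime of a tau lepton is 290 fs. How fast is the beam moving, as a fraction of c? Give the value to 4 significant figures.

β ≈ 0.4961

γ = Δt/τ₀ = 334/290 = 1.15172
β = √(1 − 1/γ²) = √(1 − 1/1.15172²) = 0.4961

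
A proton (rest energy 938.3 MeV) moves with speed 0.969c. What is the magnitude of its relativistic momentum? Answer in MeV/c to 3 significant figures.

γ = 1/√(1 − 0.969²) = 4.0476
p = γβm₀c = 4.0476 × 0.969 × 938.3 MeV/c = 3680 MeV/c

p ≈ 3680 MeV/c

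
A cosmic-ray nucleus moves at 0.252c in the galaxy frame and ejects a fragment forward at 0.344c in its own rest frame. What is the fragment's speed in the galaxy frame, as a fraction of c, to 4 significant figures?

u ≈ 0.5485c

Compose boost 2: (0.344 + 0.252)/(1 + 0.344×0.252) = 0.5960/1.08669 = 0.5485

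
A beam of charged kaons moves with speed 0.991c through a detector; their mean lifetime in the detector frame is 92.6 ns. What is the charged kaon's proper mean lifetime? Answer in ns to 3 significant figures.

γ = 1/√(1 − 0.991²) = 7.4704
Proper time: τ₀ = Δt/γ = 92.6/7.4704 = 12.4 ns

τ₀ ≈ 12.4 ns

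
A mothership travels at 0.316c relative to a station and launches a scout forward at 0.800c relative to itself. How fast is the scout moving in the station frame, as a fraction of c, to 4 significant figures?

Compose boost 2: (0.800 + 0.316)/(1 + 0.800×0.316) = 1.116/1.25280 = 0.8908

u ≈ 0.8908c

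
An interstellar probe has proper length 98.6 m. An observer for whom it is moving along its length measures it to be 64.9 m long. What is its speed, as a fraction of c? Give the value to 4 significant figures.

β ≈ 0.7528

γ = L₀/L = 98.6/64.9 = 1.51926
β = √(1 − 1/γ²) = 0.7528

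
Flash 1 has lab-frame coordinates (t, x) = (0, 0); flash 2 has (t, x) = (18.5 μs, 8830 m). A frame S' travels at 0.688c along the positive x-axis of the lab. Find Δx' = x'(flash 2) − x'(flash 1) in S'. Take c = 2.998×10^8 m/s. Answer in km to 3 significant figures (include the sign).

γ = 1/√(1 − 0.688²) = 1.3780
Δx' = γ(Δx − vΔt) = 1.3780 × (8830 m − 0.688×(2.998×10^8 m/s)×18.5×10^-6 s)
= 1.3780 × (5014.1 m) = 6.91 km

Δx' ≈ 6.91 km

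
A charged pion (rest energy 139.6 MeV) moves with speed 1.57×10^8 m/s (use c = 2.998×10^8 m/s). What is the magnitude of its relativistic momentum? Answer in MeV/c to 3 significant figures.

β = v/c = 1.57×10^8 / 2.998×10^8 = 0.52368
γ = 1/√(1 − 0.52368²) = 1.1738
p = γβm₀c = 1.1738 × 0.52368 × 139.6 MeV/c = 85.8 MeV/c

p ≈ 85.8 MeV/c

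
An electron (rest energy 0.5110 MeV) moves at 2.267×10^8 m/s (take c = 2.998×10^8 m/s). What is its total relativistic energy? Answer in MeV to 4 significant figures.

E ≈ 0.7809 MeV

β = v/c = 2.267×10^8 / 2.998×10^8 = 0.756171
γ = 1/√(1 − 0.756171²) = 1.52818
E = γm₀c² = 1.52818 × 0.5110 MeV = 0.7809 MeV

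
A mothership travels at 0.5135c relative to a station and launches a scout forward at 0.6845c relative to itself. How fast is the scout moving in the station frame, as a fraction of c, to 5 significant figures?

u ≈ 0.88643c

Compose boost 2: (0.6845 + 0.5135)/(1 + 0.6845×0.5135) = 1.1980/1.351491 = 0.88643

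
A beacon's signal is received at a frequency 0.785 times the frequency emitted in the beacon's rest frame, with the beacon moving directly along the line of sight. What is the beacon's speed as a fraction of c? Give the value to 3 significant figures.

β ≈ 0.237

f_obs/f_src = √((1−β)/(1+β)) = 0.785  ⇒  (1−β)/(1+β) = 0.61623
β = |1 − D²|/(1 + D²) = |1 − 0.61623|/(1 + 0.61623) = 0.237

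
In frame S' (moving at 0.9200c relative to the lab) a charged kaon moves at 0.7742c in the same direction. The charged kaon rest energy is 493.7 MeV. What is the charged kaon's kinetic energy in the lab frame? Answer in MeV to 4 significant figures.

u_lab = (0.7742 + 0.9200)/(1 + 0.7742×0.9200) = 0.9894502
γ = 1/√(1 − 0.9894502²) = 6.90259
K = (γ − 1)m₀c² = (6.90259 − 1) × 493.7 = 5.90259 × 493.7 = 2914 MeV

K ≈ 2914 MeV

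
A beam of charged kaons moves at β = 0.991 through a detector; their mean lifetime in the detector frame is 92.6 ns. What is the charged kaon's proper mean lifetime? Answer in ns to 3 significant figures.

τ₀ ≈ 12.4 ns

γ = 1/√(1 − 0.991²) = 7.4704
Proper time: τ₀ = Δt/γ = 92.6/7.4704 = 12.4 ns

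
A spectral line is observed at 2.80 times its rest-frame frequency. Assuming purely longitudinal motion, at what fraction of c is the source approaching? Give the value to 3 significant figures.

f_obs/f_src = √((1+β)/(1−β)) = 2.80  ⇒  (1+β)/(1−β) = 7.8400
β = |1 − D²|/(1 + D²) = |1 − 7.8400|/(1 + 7.8400) = 0.774

β ≈ 0.774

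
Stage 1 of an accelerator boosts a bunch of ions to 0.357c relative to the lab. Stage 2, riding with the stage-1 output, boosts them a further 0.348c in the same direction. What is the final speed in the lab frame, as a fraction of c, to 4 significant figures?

Compose boost 2: (0.348 + 0.357)/(1 + 0.348×0.357) = 0.7050/1.12424 = 0.6271

u ≈ 0.6271c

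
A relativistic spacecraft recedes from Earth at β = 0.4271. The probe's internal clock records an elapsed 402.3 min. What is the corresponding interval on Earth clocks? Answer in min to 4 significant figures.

γ = 1/√(1 − 0.4271²) = 1.10594
Time dilation: Δt = γτ₀ = 1.10594 × 402.3 min = 444.9 min

Δt ≈ 444.9 min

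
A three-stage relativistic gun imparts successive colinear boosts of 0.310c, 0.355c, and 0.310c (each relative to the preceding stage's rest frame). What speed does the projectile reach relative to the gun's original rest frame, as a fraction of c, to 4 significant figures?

u ≈ 0.7667c

Compose boost 2: (0.355 + 0.310)/(1 + 0.355×0.310) = 0.6650/1.11005 = 0.599072
Compose boost 3: (0.310 + 0.599072)/(1 + 0.310×0.599072) = 0.909072/1.18571 = 0.7667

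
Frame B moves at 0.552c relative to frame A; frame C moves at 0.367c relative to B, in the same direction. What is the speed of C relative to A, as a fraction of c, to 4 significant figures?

Compose boost 2: (0.367 + 0.552)/(1 + 0.367×0.552) = 0.9190/1.20258 = 0.7642

u ≈ 0.7642c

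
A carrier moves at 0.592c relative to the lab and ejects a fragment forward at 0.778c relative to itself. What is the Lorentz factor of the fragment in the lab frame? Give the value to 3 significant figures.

γ ≈ 2.88

u_lab = (0.778 + 0.592)/(1 + 0.778×0.592) = 1.370/1.46058 = 0.937986
γ = 1/√(1 − 0.937986²) = 2.88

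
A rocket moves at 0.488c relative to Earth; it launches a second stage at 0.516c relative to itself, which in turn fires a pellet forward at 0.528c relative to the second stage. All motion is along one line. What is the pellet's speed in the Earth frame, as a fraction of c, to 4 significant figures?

u ≈ 0.9344c

Compose boost 2: (0.516 + 0.488)/(1 + 0.516×0.488) = 1.004/1.25181 = 0.802040
Compose boost 3: (0.528 + 0.802040)/(1 + 0.528×0.802040) = 1.33004/1.42348 = 0.9344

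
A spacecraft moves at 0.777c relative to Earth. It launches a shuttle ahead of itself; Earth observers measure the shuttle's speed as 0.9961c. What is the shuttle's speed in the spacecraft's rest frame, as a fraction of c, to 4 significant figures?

u' ≈ 0.9693c

Inverse velocity addition: u' = (u − v)/(1 − uv/c²)
= (0.9961 − 0.777)/(1 − 0.9961×0.777) = 0.2191/0.226030 = 0.9693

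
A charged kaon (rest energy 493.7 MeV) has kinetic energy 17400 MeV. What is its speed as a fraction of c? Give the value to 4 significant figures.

β ≈ 0.9996

γ = 1 + K/(m₀c²) = 1 + 17400/493.7 = 36.2441
β = √(1 − 1/γ²) = 0.9996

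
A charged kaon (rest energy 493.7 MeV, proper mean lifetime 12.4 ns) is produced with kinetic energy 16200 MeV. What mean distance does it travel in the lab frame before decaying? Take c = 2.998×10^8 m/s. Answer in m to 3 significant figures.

d ≈ 126 m

γ = 1 + K/(m₀c²) = 1 + 16200/493.7 = 33.813
β = √(1 − 1/γ²) = 0.99956
Dilated lifetime: γτ₀ = 33.813 × 12.4 ns = 419.29 ns
d = βc·γτ₀ = 0.99956 × (2.998×10^8 m/s) × 4.1929×10^-7 s = 126 m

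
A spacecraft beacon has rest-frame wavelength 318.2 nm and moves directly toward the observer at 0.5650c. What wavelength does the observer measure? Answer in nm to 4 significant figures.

λ_obs ≈ 167.8 nm

Relativistic Doppler: λ_obs = λ_src √((1−β)/(1+β))
= 318.2 × √(0.435000/1.56500) = 318.2 × 0.527215 = 167.8 nm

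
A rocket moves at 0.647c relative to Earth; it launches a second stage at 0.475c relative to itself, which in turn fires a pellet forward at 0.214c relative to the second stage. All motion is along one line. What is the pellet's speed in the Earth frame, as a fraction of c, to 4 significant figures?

u ≈ 0.9059c

Compose boost 2: (0.475 + 0.647)/(1 + 0.475×0.647) = 1.122/1.30733 = 0.858241
Compose boost 3: (0.214 + 0.858241)/(1 + 0.214×0.858241) = 1.07224/1.18366 = 0.9059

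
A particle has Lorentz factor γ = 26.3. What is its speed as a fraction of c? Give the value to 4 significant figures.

β ≈ 0.9993

β = √(1 − 1/γ²) = √(1 − 1/26.3²) = √(0.998554) = 0.9993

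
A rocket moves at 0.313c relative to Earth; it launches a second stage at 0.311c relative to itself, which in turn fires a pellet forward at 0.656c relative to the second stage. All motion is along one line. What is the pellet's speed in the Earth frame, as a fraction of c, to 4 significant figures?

u ≈ 0.8919c

Compose boost 2: (0.311 + 0.313)/(1 + 0.311×0.313) = 0.6240/1.09734 = 0.568646
Compose boost 3: (0.656 + 0.568646)/(1 + 0.656×0.568646) = 1.22465/1.37303 = 0.8919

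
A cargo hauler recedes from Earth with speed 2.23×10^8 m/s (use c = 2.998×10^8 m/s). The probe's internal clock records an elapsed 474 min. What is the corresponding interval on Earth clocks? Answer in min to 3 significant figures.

Δt ≈ 709 min

β = v/c = 2.23×10^8 / 2.998×10^8 = 0.74383
γ = 1/√(1 − 0.74383²) = 1.4962
Time dilation: Δt = γτ₀ = 1.4962 × 474 min = 709 min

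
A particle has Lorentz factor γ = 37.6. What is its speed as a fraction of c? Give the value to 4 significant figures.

β ≈ 0.9996

β = √(1 − 1/γ²) = √(1 − 1/37.6²) = √(0.999293) = 0.9996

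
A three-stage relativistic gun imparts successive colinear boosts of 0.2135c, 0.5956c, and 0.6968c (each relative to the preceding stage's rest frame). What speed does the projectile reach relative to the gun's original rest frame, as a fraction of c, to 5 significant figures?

Compose boost 2: (0.5956 + 0.2135)/(1 + 0.5956×0.2135) = 0.80910/1.127161 = 0.7178214
Compose boost 3: (0.6968 + 0.7178214)/(1 + 0.6968×0.7178214) = 1.414621/1.500178 = 0.94297

u ≈ 0.94297c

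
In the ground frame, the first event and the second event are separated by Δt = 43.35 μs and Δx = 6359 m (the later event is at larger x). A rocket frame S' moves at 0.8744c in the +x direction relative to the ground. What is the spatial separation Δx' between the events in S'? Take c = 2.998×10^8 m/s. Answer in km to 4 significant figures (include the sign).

γ = 1/√(1 − 0.8744²) = 2.06098
Δx' = γ(Δx − vΔt) = 2.06098 × (6359 m − 0.8744×(2.998×10^8 m/s)×43.35×10^-6 s)
= 2.06098 × (-5004.99 m) = -10.32 km

Δx' ≈ -10.32 km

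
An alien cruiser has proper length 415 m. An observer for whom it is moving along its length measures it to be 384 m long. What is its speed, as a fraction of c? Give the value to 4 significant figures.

γ = L₀/L = 415/384 = 1.08073
β = √(1 − 1/γ²) = 0.3792

β ≈ 0.3792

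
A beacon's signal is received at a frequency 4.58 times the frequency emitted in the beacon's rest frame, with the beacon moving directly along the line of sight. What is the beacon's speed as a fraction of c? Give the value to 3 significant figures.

f_obs/f_src = √((1+β)/(1−β)) = 4.58  ⇒  (1+β)/(1−β) = 20.976
β = |1 − D²|/(1 + D²) = |1 − 20.976|/(1 + 20.976) = 0.909

β ≈ 0.909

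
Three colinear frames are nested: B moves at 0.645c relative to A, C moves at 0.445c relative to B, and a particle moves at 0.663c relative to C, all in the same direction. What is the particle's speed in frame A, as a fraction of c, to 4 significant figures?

u ≈ 0.9670c

Compose boost 2: (0.445 + 0.645)/(1 + 0.445×0.645) = 1.090/1.28703 = 0.846914
Compose boost 3: (0.663 + 0.846914)/(1 + 0.663×0.846914) = 1.50991/1.56150 = 0.9670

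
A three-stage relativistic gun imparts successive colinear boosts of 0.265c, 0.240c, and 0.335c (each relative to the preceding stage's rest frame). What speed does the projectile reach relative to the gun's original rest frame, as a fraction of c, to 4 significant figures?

Compose boost 2: (0.240 + 0.265)/(1 + 0.240×0.265) = 0.5050/1.06360 = 0.474803
Compose boost 3: (0.335 + 0.474803)/(1 + 0.335×0.474803) = 0.809803/1.15906 = 0.6987

u ≈ 0.6987c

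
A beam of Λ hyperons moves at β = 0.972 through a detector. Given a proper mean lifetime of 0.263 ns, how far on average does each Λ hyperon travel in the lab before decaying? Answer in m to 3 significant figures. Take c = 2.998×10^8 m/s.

d ≈ 0.326 m

γ = 1/√(1 − 0.972²) = 4.2557
Dilated lifetime: Δt = γτ₀ = 4.2557 × 0.263 ns = 1.1192 ns
d = vΔt = 0.972c × 1.1192 ns = 2.9141×10^8 m/s × 1.1192×10^-9 s = 0.326 m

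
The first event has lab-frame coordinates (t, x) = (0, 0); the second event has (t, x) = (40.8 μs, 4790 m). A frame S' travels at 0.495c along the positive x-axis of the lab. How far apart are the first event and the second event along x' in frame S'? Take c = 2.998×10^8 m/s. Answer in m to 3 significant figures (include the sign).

Δx' ≈ -1460 m

γ = 1/√(1 − 0.495²) = 1.1509
Δx' = γ(Δx − vΔt) = 1.1509 × (4790 m − 0.495×(2.998×10^8 m/s)×40.8×10^-6 s)
= 1.1509 × (-1264.8 m) = -1460 m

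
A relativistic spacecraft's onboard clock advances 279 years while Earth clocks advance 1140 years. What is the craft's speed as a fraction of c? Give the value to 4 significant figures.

γ = Δt/τ₀ = 1140/279 = 4.08602
β = √(1 − 1/γ²) = √(1 − 1/4.08602²) = 0.9696

β ≈ 0.9696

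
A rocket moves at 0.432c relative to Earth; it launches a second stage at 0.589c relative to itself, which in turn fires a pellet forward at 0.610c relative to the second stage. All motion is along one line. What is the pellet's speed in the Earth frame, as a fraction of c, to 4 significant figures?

Compose boost 2: (0.589 + 0.432)/(1 + 0.589×0.432) = 1.021/1.25445 = 0.813904
Compose boost 3: (0.610 + 0.813904)/(1 + 0.610×0.813904) = 1.42390/1.49648 = 0.9515

u ≈ 0.9515c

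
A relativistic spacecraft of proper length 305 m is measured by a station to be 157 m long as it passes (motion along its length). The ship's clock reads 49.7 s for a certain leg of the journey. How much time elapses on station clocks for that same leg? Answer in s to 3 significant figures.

Length contraction ⇒ γ = L₀/L = 305/157 = 1.9427
Time dilation: Δt = γτ₀ = 1.9427 × 49.7 s = 96.6 s

Δt ≈ 96.6 s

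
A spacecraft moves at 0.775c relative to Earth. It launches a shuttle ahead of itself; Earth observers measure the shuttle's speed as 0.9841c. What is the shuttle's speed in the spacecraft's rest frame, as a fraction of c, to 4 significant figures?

Inverse velocity addition: u' = (u − v)/(1 − uv/c²)
= (0.9841 − 0.775)/(1 − 0.9841×0.775) = 0.2091/0.237322 = 0.8811

u' ≈ 0.8811c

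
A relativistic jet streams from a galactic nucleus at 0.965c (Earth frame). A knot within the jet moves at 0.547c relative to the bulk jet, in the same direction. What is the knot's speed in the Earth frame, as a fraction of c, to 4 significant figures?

Relativistic velocity addition: u = (u' + v)/(1 + u'v/c²)
= (0.547 + 0.965)/(1 + 0.547×0.965) = 1.512/1.52786 = 0.9896

u ≈ 0.9896c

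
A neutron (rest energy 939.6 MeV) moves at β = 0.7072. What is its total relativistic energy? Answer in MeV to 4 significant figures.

E ≈ 1329 MeV

γ = 1/√(1 − 0.7072²) = 1.41440
E = γm₀c² = 1.41440 × 939.6 MeV = 1329 MeV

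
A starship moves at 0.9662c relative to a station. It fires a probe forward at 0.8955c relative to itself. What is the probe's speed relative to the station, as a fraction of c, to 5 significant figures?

u ≈ 0.99811c

Relativistic velocity addition: u = (u' + v)/(1 + u'v/c²)
= (0.8955 + 0.9662)/(1 + 0.8955×0.9662) = 1.8617/1.865232 = 0.99811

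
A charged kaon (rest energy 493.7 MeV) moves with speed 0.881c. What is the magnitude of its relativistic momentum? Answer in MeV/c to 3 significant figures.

p ≈ 919 MeV/c

γ = 1/√(1 − 0.881²) = 2.1136
p = γβm₀c = 2.1136 × 0.881 × 493.7 MeV/c = 919 MeV/c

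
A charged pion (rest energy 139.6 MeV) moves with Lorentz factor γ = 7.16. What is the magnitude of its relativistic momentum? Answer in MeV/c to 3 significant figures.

β = √(1 − 1/γ²) = √(1 − 1/7.16²) = 0.99020
p = γβm₀c = 7.16 × 0.99020 × 139.6 MeV/c = 990 MeV/c

p ≈ 990 MeV/c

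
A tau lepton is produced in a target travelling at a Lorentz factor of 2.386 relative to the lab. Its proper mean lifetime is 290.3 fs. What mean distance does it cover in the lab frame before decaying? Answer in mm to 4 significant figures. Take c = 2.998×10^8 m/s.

β = √(1 − 1/γ²) = √(1 − 1/2.386²) = 0.907935
Dilated lifetime: Δt = γτ₀ = 2.386 × 290.3 fs = 692.656 fs
d = vΔt = 0.907935c × 692.656 fs = 2.72199×10^8 m/s × 6.92656×10^-13 s = 0.1885 mm

d ≈ 0.1885 mm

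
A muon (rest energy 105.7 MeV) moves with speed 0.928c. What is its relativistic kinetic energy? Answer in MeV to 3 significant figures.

K ≈ 178 MeV

γ = 1/√(1 − 0.928²) = 2.6840
K = (γ − 1)m₀c² = (2.6840 − 1) × 105.7 MeV = 1.6840 × 105.7 MeV = 178 MeV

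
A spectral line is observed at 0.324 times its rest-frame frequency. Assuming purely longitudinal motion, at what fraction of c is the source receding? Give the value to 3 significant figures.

f_obs/f_src = √((1−β)/(1+β)) = 0.324  ⇒  (1−β)/(1+β) = 0.10498
β = |1 − D²|/(1 + D²) = |1 − 0.10498|/(1 + 0.10498) = 0.810

β ≈ 0.810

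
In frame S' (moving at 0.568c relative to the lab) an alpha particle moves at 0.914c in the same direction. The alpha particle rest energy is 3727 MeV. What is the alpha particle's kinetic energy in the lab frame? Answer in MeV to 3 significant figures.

u_lab = (0.914 + 0.568)/(1 + 0.914×0.568) = 0.975544
γ = 1/√(1 − 0.975544²) = 4.5495
K = (γ − 1)m₀c² = (4.5495 − 1) × 3727 = 3.5495 × 3727 = 13200 MeV

K ≈ 13200 MeV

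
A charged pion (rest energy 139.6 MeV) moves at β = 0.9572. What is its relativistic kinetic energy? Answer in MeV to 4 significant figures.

γ = 1/√(1 − 0.9572²) = 3.45510
K = (γ − 1)m₀c² = (3.45510 − 1) × 139.6 MeV = 2.45510 × 139.6 MeV = 342.7 MeV

K ≈ 342.7 MeV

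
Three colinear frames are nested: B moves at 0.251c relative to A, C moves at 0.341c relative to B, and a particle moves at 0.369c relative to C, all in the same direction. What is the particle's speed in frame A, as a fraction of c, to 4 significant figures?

u ≈ 0.7612c

Compose boost 2: (0.341 + 0.251)/(1 + 0.341×0.251) = 0.5920/1.08559 = 0.545325
Compose boost 3: (0.369 + 0.545325)/(1 + 0.369×0.545325) = 0.914325/1.20122 = 0.7612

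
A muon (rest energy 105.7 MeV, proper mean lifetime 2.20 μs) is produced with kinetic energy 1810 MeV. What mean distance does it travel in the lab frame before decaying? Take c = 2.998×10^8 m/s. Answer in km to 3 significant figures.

γ = 1 + K/(m₀c²) = 1 + 1810/105.7 = 18.124
β = √(1 − 1/γ²) = 0.99848
Dilated lifetime: γτ₀ = 18.124 × 2.20 μs = 39.873 μs
d = βc·γτ₀ = 0.99848 × (2.998×10^8 m/s) × 3.9873×10^-5 s = 11.9 km

d ≈ 11.9 km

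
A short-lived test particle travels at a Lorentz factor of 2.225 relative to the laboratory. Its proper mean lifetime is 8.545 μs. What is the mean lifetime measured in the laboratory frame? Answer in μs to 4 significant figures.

γ = 2.225 (given)
Time dilation: Δt = γτ₀ = 2.225 × 8.545 μs = 19.01 μs

Δt ≈ 19.01 μs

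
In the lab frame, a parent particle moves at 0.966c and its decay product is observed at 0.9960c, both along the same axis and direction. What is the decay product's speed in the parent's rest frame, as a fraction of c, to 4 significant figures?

Inverse velocity addition: u' = (u − v)/(1 − uv/c²)
= (0.9960 − 0.966)/(1 − 0.9960×0.966) = 0.03000/0.0378640 = 0.7923

u' ≈ 0.7923c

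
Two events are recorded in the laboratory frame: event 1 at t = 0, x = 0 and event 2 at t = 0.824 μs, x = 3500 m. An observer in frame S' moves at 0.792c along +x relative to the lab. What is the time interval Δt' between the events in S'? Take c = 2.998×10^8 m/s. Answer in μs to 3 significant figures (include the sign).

Δt' ≈ -13.8 μs

γ = 1/√(1 − 0.792²) = 1.6379
Δt' = γ(Δt − vΔx/c²) = 1.6379 × (0.824 μs − 0.792×3500 m / (2.998×10^8 m/s))
= 1.6379 × (-8.4222 μs) = -13.8 μs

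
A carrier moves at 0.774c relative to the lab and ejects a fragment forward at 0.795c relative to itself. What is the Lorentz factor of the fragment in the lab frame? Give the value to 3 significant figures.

u_lab = (0.795 + 0.774)/(1 + 0.795×0.774) = 1.569/1.61533 = 0.971319
γ = 1/√(1 − 0.971319²) = 4.21

γ ≈ 4.21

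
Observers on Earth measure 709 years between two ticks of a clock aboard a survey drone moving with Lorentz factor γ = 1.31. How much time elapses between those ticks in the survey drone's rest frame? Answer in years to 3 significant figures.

τ₀ ≈ 541 years

γ = 1.31 (given)
Proper time: τ₀ = Δt/γ = 709/1.31 = 541 years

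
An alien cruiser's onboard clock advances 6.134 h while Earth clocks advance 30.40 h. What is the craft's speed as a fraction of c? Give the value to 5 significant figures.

β ≈ 0.97943

γ = Δt/τ₀ = 30.40/6.134 = 4.955983
β = √(1 − 1/γ²) = √(1 − 1/4.955983²) = 0.97943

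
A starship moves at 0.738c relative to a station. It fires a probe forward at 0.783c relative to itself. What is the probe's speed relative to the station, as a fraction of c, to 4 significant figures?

u ≈ 0.9640c

Relativistic velocity addition: u = (u' + v)/(1 + u'v/c²)
= (0.783 + 0.738)/(1 + 0.783×0.738) = 1.521/1.57785 = 0.9640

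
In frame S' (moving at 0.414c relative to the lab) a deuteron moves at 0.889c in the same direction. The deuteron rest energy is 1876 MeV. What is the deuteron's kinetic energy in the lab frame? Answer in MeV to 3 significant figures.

u_lab = (0.889 + 0.414)/(1 + 0.889×0.414) = 0.952453
γ = 1/√(1 − 0.952453²) = 3.2821
K = (γ − 1)m₀c² = (3.2821 − 1) × 1876 = 2.2821 × 1876 = 4280 MeV

K ≈ 4280 MeV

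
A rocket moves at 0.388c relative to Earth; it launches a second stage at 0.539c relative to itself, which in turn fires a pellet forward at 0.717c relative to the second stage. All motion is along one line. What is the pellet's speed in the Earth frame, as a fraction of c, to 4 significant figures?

Compose boost 2: (0.539 + 0.388)/(1 + 0.539×0.388) = 0.9270/1.20913 = 0.766666
Compose boost 3: (0.717 + 0.766666)/(1 + 0.717×0.766666) = 1.48367/1.54970 = 0.9574

u ≈ 0.9574c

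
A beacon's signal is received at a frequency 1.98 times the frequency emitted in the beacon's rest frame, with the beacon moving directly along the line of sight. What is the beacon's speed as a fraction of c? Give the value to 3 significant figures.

β ≈ 0.594

f_obs/f_src = √((1+β)/(1−β)) = 1.98  ⇒  (1+β)/(1−β) = 3.9204
β = |1 − D²|/(1 + D²) = |1 − 3.9204|/(1 + 3.9204) = 0.594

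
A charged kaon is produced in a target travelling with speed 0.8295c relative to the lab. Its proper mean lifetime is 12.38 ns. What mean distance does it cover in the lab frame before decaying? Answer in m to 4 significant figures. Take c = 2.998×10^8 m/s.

γ = 1/√(1 − 0.8295²) = 1.79049
Dilated lifetime: Δt = γτ₀ = 1.79049 × 12.38 ns = 22.1663 ns
d = vΔt = 0.8295c × 22.1663 ns = 2.48684×10^8 m/s × 2.21663×10^-8 s = 5.512 m

d ≈ 5.512 m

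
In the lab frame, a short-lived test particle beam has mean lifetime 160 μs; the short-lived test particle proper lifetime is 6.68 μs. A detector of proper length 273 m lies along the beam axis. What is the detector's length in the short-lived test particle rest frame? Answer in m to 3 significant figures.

L ≈ 11.4 m

Time dilation ⇒ γ = Δt/τ₀ = 160/6.68 = 23.952
Length contraction: L = L₀/γ = 273/23.952 = 11.4 m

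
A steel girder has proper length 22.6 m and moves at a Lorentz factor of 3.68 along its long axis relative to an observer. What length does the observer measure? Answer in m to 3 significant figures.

γ = 3.68 (given)
Length contraction: L = L₀/γ = 22.6/3.68 = 6.14 m

L ≈ 6.14 m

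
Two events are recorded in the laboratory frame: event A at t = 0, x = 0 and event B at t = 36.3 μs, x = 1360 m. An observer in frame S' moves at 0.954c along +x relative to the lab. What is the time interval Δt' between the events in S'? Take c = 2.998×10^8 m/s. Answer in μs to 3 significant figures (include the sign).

γ = 1/√(1 − 0.954²) = 3.3355
Δt' = γ(Δt − vΔx/c²) = 3.3355 × (36.3 μs − 0.954×1360 m / (2.998×10^8 m/s))
= 3.3355 × (31.972 μs) = 107 μs

Δt' ≈ 107 μs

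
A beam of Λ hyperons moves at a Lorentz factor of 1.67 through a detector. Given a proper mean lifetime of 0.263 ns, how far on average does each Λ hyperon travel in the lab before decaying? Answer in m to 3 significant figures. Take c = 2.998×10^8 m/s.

d ≈ 0.105 m

β = √(1 − 1/γ²) = √(1 − 1/1.67²) = 0.80090
Dilated lifetime: Δt = γτ₀ = 1.67 × 0.263 ns = 0.43921 ns
d = vΔt = 0.80090c × 0.43921 ns = 2.4011×10^8 m/s × 4.3921×10^-10 s = 0.105 m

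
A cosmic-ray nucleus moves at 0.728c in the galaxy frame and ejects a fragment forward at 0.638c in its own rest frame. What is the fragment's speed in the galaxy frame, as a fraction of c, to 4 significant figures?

Compose boost 2: (0.638 + 0.728)/(1 + 0.638×0.728) = 1.366/1.46446 = 0.9328

u ≈ 0.9328c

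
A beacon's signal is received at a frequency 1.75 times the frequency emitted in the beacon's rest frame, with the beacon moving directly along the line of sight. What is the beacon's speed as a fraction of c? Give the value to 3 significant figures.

β ≈ 0.508

f_obs/f_src = √((1+β)/(1−β)) = 1.75  ⇒  (1+β)/(1−β) = 3.0625
β = |1 − D²|/(1 + D²) = |1 − 3.0625|/(1 + 3.0625) = 0.508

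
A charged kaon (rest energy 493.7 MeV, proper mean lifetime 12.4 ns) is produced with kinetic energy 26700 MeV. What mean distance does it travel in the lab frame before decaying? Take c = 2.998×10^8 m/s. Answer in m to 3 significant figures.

γ = 1 + K/(m₀c²) = 1 + 26700/493.7 = 55.081
β = √(1 − 1/γ²) = 0.99984
Dilated lifetime: γτ₀ = 55.081 × 12.4 ns = 683.01 ns
d = βc·γτ₀ = 0.99984 × (2.998×10^8 m/s) × 6.8301×10^-7 s = 205 m

d ≈ 205 m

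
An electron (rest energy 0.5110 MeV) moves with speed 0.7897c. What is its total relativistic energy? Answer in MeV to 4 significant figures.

γ = 1/√(1 − 0.7897²) = 1.63001
E = γm₀c² = 1.63001 × 0.5110 MeV = 0.8329 MeV

E ≈ 0.8329 MeV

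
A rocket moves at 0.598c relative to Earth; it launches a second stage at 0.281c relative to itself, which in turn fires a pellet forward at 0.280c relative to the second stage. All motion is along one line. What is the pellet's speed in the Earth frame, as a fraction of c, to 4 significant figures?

u ≈ 0.8528c

Compose boost 2: (0.281 + 0.598)/(1 + 0.281×0.598) = 0.8790/1.16804 = 0.752544
Compose boost 3: (0.280 + 0.752544)/(1 + 0.280×0.752544) = 1.03254/1.21071 = 0.8528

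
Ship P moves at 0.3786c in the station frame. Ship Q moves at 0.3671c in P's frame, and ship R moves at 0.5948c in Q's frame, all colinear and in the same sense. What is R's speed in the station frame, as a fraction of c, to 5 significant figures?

u ≈ 0.89930c

Compose boost 2: (0.3671 + 0.3786)/(1 + 0.3671×0.3786) = 0.74570/1.138984 = 0.6547063
Compose boost 3: (0.5948 + 0.6547063)/(1 + 0.5948×0.6547063) = 1.249506/1.389419 = 0.89930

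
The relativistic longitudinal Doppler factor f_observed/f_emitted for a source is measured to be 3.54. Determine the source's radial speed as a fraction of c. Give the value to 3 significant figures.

β ≈ 0.852

f_obs/f_src = √((1+β)/(1−β)) = 3.54  ⇒  (1+β)/(1−β) = 12.532
β = |1 − D²|/(1 + D²) = |1 − 12.532|/(1 + 12.532) = 0.852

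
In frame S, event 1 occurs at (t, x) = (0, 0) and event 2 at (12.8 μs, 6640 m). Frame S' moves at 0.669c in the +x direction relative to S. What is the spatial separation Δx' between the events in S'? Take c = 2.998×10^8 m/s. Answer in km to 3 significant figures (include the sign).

Δx' ≈ 5.48 km

γ = 1/√(1 − 0.669²) = 1.3454
Δx' = γ(Δx − vΔt) = 1.3454 × (6640 m − 0.669×(2.998×10^8 m/s)×12.8×10^-6 s)
= 1.3454 × (4072.8 m) = 5.48 km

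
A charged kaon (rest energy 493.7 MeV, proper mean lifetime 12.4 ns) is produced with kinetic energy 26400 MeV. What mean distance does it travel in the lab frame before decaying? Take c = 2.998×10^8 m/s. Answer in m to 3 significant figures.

γ = 1 + K/(m₀c²) = 1 + 26400/493.7 = 54.474
β = √(1 − 1/γ²) = 0.99983
Dilated lifetime: γτ₀ = 54.474 × 12.4 ns = 675.47 ns
d = βc·γτ₀ = 0.99983 × (2.998×10^8 m/s) × 6.7547×10^-7 s = 202 m

d ≈ 202 m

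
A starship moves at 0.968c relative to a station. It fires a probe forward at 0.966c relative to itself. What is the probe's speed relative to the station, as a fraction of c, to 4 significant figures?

u ≈ 0.9994c

Relativistic velocity addition: u = (u' + v)/(1 + u'v/c²)
= (0.966 + 0.968)/(1 + 0.966×0.968) = 1.934/1.93509 = 0.9994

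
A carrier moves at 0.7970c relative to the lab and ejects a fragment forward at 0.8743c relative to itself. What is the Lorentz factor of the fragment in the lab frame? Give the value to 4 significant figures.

γ ≈ 5.788

u_lab = (0.8743 + 0.7970)/(1 + 0.8743×0.7970) = 1.6713/1.696817 = 0.9849618
γ = 1/√(1 − 0.9849618²) = 5.788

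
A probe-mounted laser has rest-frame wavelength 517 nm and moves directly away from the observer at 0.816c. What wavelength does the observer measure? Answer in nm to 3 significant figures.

λ_obs ≈ 1620 nm

Relativistic Doppler: λ_obs = λ_src √((1+β)/(1−β))
= 517 × √(1.8160/0.18400) = 517 × 3.1416 = 1620 nm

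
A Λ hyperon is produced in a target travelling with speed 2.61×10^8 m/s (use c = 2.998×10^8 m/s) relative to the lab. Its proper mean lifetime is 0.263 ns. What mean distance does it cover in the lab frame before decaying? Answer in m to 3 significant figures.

d ≈ 0.140 m

β = v/c = 2.61×10^8 / 2.998×10^8 = 0.87058
γ = 1/√(1 − 0.87058²) = 2.0324
Dilated lifetime: Δt = γτ₀ = 2.0324 × 0.263 ns = 0.53452 ns
d = vΔt = 0.87058c × 0.53452 ns = 2.6100×10^8 m/s × 5.3452×10^-10 s = 0.140 m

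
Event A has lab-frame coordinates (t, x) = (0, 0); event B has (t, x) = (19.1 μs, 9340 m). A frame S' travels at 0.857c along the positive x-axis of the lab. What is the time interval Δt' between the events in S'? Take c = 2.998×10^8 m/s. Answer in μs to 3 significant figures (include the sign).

γ = 1/√(1 − 0.857²) = 1.9406
Δt' = γ(Δt − vΔx/c²) = 1.9406 × (19.1 μs − 0.857×9340 m / (2.998×10^8 m/s))
= 1.9406 × (-7.5991 μs) = -14.7 μs

Δt' ≈ -14.7 μs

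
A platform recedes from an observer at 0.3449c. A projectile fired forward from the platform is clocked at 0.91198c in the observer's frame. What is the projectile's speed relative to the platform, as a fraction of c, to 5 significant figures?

Inverse velocity addition: u' = (u − v)/(1 − uv/c²)
= (0.91198 − 0.3449)/(1 − 0.91198×0.3449) = 0.56708/0.6854581 = 0.82730

u' ≈ 0.82730c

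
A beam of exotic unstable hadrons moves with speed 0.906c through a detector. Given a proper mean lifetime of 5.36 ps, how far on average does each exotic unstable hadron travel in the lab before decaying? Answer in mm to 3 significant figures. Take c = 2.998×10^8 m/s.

d ≈ 3.44 mm

γ = 1/√(1 − 0.906²) = 2.3625
Dilated lifetime: Δt = γτ₀ = 2.3625 × 5.36 ps = 12.663 ps
d = vΔt = 0.906c × 12.663 ps = 2.7162×10^8 m/s × 1.2663×10^-11 s = 3.44 mm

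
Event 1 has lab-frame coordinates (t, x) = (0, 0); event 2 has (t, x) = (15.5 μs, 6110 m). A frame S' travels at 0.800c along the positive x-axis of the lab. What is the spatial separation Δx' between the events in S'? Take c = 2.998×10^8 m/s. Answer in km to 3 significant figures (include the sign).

γ = 1/√(1 − 0.800²) = 1.6667
Δx' = γ(Δx − vΔt) = 1.6667 × (6110 m − 0.800×(2.998×10^8 m/s)×15.5×10^-6 s)
= 1.6667 × (2392.5 m) = 3.99 km

Δx' ≈ 3.99 km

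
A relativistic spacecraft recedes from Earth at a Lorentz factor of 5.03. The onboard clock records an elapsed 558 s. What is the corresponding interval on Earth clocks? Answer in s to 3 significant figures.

γ = 5.03 (given)
Time dilation: Δt = γτ₀ = 5.03 × 558 s = 2810 s

Δt ≈ 2810 s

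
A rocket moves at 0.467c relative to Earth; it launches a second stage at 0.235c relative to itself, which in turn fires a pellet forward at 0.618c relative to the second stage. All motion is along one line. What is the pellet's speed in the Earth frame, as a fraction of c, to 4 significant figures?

u ≈ 0.8991c

Compose boost 2: (0.235 + 0.467)/(1 + 0.235×0.467) = 0.7020/1.10974 = 0.632578
Compose boost 3: (0.618 + 0.632578)/(1 + 0.618×0.632578) = 1.25058/1.39093 = 0.8991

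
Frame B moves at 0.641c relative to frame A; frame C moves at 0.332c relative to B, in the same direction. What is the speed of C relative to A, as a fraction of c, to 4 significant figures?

Compose boost 2: (0.332 + 0.641)/(1 + 0.332×0.641) = 0.9730/1.21281 = 0.8023

u ≈ 0.8023c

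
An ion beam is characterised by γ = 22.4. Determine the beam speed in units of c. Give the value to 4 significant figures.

β ≈ 0.9990

β = √(1 − 1/γ²) = √(1 − 1/22.4²) = √(0.998007) = 0.9990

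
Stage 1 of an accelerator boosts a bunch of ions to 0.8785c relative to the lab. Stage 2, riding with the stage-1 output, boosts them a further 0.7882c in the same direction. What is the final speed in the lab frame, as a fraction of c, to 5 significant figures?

Compose boost 2: (0.7882 + 0.8785)/(1 + 0.7882×0.8785) = 1.6667/1.692434 = 0.98479

u ≈ 0.98479c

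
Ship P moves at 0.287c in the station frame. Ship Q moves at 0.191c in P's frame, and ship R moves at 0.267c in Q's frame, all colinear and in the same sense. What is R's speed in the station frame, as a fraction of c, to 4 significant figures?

u ≈ 0.6424c

Compose boost 2: (0.191 + 0.287)/(1 + 0.191×0.287) = 0.4780/1.05482 = 0.453159
Compose boost 3: (0.267 + 0.453159)/(1 + 0.267×0.453159) = 0.720159/1.12099 = 0.6424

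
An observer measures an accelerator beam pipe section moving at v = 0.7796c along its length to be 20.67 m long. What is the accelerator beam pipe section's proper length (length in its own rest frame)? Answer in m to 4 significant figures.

L₀ ≈ 33.00 m

γ = 1/√(1 − 0.7796²) = 1.59674
L₀ = γL = 1.59674 × 20.67 = 33.00 m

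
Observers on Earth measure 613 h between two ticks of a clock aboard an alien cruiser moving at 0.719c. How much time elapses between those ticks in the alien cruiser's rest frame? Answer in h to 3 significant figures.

γ = 1/√(1 − 0.719²) = 1.4388
Proper time: τ₀ = Δt/γ = 613/1.4388 = 426 h

τ₀ ≈ 426 h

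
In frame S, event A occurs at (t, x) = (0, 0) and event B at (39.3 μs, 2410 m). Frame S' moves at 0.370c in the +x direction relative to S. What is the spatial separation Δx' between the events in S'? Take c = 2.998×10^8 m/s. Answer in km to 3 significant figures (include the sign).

γ = 1/√(1 − 0.370²) = 1.0764
Δx' = γ(Δx − vΔt) = 1.0764 × (2410 m − 0.370×(2.998×10^8 m/s)×39.3×10^-6 s)
= 1.0764 × (-1949.4 m) = -2.10 km

Δx' ≈ -2.10 km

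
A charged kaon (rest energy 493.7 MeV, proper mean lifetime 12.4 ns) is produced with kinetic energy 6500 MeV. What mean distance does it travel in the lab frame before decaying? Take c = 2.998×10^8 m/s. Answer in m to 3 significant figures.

d ≈ 52.5 m

γ = 1 + K/(m₀c²) = 1 + 6500/493.7 = 14.166
β = √(1 − 1/γ²) = 0.99751
Dilated lifetime: γτ₀ = 14.166 × 12.4 ns = 175.66 ns
d = βc·γτ₀ = 0.99751 × (2.998×10^8 m/s) × 1.7566×10^-7 s = 52.5 m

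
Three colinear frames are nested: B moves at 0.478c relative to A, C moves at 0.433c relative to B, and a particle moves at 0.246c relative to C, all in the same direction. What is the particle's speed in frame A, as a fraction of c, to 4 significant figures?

Compose boost 2: (0.433 + 0.478)/(1 + 0.433×0.478) = 0.9110/1.20697 = 0.754780
Compose boost 3: (0.246 + 0.754780)/(1 + 0.246×0.754780) = 1.00078/1.18568 = 0.8441

u ≈ 0.8441c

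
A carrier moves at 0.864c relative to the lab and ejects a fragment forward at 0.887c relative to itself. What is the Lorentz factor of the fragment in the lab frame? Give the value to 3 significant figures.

γ ≈ 7.60

u_lab = (0.887 + 0.864)/(1 + 0.887×0.864) = 1.751/1.76637 = 0.991300
γ = 1/√(1 − 0.991300²) = 7.60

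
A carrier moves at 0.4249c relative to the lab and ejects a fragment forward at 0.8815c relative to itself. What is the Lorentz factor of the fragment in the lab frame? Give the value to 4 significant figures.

γ ≈ 3.216

u_lab = (0.8815 + 0.4249)/(1 + 0.8815×0.4249) = 1.3064/1.374549 = 0.9504206
γ = 1/√(1 − 0.9504206²) = 3.216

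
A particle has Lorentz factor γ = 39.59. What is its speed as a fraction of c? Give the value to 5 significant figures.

β = √(1 − 1/γ²) = √(1 − 1/39.59²) = √(0.9993620) = 0.99968

β ≈ 0.99968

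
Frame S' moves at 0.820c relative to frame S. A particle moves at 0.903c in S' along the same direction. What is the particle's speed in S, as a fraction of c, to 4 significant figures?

u ≈ 0.9900c

Relativistic velocity addition: u = (u' + v)/(1 + u'v/c²)
= (0.903 + 0.820)/(1 + 0.903×0.820) = 1.723/1.74046 = 0.9900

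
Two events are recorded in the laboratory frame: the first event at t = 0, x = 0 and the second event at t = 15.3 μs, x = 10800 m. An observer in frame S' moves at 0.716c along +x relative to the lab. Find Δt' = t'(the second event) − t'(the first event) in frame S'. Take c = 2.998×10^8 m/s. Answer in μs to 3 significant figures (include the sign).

Δt' ≈ -15.0 μs

γ = 1/√(1 − 0.716²) = 1.4325
Δt' = γ(Δt − vΔx/c²) = 1.4325 × (15.3 μs − 0.716×10800 m / (2.998×10^8 m/s))
= 1.4325 × (-10.493 μs) = -15.0 μs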